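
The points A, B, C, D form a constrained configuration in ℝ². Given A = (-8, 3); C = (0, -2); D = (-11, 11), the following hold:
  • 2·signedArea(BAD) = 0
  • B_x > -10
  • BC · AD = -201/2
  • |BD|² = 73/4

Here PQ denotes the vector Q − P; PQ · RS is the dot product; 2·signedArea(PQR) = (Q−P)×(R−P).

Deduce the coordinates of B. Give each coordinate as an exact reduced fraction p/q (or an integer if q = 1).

1. B_x = -19/2  [2·signedArea(BAD) = 0 ∩ BC · AD = -201/2]
2. B_y = 7  [2·signedArea(BAD) = 0 ∩ BC · AD = -201/2]
   → B = (-19/2, 7)

B = (-19/2, 7)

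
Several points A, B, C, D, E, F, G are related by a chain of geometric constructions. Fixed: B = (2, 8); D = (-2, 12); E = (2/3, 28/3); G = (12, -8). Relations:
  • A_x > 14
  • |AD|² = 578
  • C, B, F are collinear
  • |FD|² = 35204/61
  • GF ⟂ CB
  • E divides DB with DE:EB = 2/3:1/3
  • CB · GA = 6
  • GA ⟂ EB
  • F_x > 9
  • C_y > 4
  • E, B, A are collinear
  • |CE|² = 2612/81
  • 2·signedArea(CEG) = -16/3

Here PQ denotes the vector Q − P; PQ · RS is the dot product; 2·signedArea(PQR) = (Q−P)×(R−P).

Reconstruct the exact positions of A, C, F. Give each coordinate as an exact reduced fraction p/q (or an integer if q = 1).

1. A_x = 15  [E, B, A are collinear ∩ GA ⟂ EB]
2. A_y = -5  [E, B, A are collinear ∩ GA ⟂ EB]
   → A = (15, -5)
3. C_x = 32/9  [2·signedArea(CEG) = -16/3 ∩ CB · GA = 6]
4. C_y = 40/9  [2·signedArea(CEG) = -16/3 ∩ CB · GA = 6]
   → C = (32/9, 40/9)
5. F_x = 2892/305  [C, B, F are collinear ∩ GF ⟂ CB]
6. F_y = -2776/305  [C, B, F are collinear ∩ GF ⟂ CB]
   → F = (2892/305, -2776/305)

A = (15, -5)
C = (32/9, 40/9)
F = (2892/305, -2776/305)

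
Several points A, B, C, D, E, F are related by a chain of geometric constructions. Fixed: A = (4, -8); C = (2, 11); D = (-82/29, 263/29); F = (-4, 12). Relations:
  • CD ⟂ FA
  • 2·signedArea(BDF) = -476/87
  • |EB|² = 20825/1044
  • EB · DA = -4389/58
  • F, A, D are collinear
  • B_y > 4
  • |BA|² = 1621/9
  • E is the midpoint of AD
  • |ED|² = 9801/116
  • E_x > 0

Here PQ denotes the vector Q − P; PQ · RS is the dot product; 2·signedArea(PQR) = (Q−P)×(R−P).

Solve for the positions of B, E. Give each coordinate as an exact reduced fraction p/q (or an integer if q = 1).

B = (2/3, 5)
E = (17/29, 31/58)

1. B_x = 2/3  [line -85/29·x + -34/29·y + 680/87 = 0 ∩ |BA|² = 1621/9]
2. B_y = 5  [line -85/29·x + -34/29·y + 680/87 = 0 ∩ |BA|² = 1621/9]
   → B = (2/3, 5)
3. E_x = 17/29  [E is the midpoint of AD]
4. E_y = 31/58  [E is the midpoint of AD]
   → E = (17/29, 31/58)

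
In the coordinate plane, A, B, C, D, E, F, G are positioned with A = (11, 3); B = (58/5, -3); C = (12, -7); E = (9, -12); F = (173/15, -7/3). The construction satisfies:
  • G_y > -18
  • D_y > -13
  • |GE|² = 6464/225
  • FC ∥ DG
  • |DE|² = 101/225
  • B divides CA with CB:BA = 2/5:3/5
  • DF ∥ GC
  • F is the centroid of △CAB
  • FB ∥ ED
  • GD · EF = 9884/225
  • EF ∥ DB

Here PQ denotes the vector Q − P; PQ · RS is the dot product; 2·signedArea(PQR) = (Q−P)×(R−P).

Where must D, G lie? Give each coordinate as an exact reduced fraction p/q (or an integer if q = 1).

D = (136/15, -38/3)
G = (143/15, -52/3)

1. D_x = 136/15  [EF ∥ DB ∩ FB ∥ ED]
2. D_y = -38/3  [EF ∥ DB ∩ FB ∥ ED]
   → D = (136/15, -38/3)
3. G_x = 143/15  [DF ∥ GC ∩ FC ∥ DG]
4. G_y = -52/3  [DF ∥ GC ∩ FC ∥ DG]
   → G = (143/15, -52/3)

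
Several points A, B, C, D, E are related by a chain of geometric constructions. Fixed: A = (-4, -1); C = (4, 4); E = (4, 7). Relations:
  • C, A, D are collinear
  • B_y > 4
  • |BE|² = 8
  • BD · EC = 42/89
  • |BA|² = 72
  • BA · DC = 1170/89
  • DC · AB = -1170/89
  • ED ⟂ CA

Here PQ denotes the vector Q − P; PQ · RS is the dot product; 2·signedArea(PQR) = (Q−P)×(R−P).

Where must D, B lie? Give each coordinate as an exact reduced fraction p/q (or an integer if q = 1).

B = (2, 5)
D = (476/89, 431/89)

1. D_x = 476/89  [C, A, D are collinear ∩ ED ⟂ CA]
2. D_y = 431/89  [C, A, D are collinear ∩ ED ⟂ CA]
   → D = (476/89, 431/89)
3. B_x = 2  [BA · DC = 1170/89 ∩ BD · EC = 42/89]
4. B_y = 5  [BA · DC = 1170/89 ∩ BD · EC = 42/89]
   → B = (2, 5)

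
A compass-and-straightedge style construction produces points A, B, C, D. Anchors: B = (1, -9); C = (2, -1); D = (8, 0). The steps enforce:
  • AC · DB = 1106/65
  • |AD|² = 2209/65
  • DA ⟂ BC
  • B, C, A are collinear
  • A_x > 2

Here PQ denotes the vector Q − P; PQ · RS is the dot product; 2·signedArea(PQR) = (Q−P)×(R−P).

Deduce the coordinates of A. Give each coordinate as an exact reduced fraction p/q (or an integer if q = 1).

A = (144/65, 47/65)

1. A_x = 144/65  [B, C, A are collinear ∩ DA ⟂ BC]
2. A_y = 47/65  [B, C, A are collinear ∩ DA ⟂ BC]
   → A = (144/65, 47/65)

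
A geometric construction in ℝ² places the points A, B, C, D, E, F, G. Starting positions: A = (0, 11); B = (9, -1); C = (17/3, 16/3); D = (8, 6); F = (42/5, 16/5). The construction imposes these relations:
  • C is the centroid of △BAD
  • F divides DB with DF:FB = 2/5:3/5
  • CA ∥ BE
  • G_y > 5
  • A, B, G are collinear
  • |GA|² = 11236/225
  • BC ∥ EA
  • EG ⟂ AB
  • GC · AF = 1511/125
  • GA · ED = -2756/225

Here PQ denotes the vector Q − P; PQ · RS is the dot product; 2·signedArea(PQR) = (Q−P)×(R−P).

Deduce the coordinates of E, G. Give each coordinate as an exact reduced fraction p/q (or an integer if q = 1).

1. E_x = 10/3  [BC ∥ EA ∩ CA ∥ BE]
2. E_y = 14/3  [BC ∥ EA ∩ CA ∥ BE]
   → E = (10/3, 14/3)
3. G_x = 106/25  [A, B, G are collinear ∩ EG ⟂ AB]
4. G_y = 401/75  [A, B, G are collinear ∩ EG ⟂ AB]
   → G = (106/25, 401/75)

E = (10/3, 14/3)
G = (106/25, 401/75)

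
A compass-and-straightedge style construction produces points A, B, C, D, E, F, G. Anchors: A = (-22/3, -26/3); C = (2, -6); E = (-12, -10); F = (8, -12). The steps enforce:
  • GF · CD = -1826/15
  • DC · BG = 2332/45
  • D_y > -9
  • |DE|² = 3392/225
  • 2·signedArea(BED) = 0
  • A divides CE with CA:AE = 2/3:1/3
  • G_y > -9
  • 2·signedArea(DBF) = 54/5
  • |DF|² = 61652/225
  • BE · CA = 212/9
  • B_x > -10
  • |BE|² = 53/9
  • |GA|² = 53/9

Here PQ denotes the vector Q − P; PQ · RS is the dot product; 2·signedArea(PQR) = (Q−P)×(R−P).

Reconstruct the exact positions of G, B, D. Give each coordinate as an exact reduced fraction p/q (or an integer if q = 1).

1. B_x = -29/3  [line 28/3·x + 8/3·y + 1036/9 = 0 ∩ |BE|² = 53/9]
2. B_y = -28/3  [line 28/3·x + 8/3·y + 1036/9 = 0 ∩ |BE|² = 53/9]
   → B = (-29/3, -28/3)
3. D_x = -124/15  [2·signedArea(BED) = 0 ∩ 2·signedArea(DBF) = 54/5]
4. D_y = -134/15  [2·signedArea(BED) = 0 ∩ 2·signedArea(DBF) = 54/5]
   → D = (-124/15, -134/15)
5. G_x = -5  [line 154/15·x + 44/15·y + 374/5 = 0 ∩ |GA|² = 53/9]
6. G_y = -8  [line 154/15·x + 44/15·y + 374/5 = 0 ∩ |GA|² = 53/9]
   → G = (-5, -8)

B = (-29/3, -28/3)
D = (-124/15, -134/15)
G = (-5, -8)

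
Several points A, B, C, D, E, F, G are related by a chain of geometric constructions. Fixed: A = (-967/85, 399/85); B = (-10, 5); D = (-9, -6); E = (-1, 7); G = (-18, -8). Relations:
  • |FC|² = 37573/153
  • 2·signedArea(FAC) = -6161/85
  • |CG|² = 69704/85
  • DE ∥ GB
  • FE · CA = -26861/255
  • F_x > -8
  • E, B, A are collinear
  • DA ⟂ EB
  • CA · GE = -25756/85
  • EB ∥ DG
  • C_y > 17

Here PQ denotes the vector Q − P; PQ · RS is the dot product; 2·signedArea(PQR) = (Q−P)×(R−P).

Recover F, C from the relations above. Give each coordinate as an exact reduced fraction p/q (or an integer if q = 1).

1. C_x = -404/85  [line -17·x + -15·y + 15302/85 = 0 ∩ |CG|² = 69704/85]
2. C_y = 1478/85  [line -17·x + -15·y + 15302/85 = 0 ∩ |CG|² = 69704/85]
   → C = (-404/85, 1478/85)
3. F_x = -1817/255  [FE · CA = -26861/255 ∩ 2·signedArea(FAC) = -6161/85]
4. F_y = 484/255  [FE · CA = -26861/255 ∩ 2·signedArea(FAC) = -6161/85]
   → F = (-1817/255, 484/255)

C = (-404/85, 1478/85)
F = (-1817/255, 484/255)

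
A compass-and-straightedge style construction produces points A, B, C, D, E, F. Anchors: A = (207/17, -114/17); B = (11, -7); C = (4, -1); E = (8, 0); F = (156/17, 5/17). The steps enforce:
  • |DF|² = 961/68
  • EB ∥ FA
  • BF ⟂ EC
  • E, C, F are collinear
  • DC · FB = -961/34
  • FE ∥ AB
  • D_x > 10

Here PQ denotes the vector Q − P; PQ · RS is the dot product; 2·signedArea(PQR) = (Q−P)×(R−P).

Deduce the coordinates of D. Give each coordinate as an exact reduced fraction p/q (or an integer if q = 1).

1. D_x = 343/34  [line -31/17·x + 124/17·y + 1457/34 = 0 ∩ |DF|² = 961/68]
2. D_y = -57/17  [line -31/17·x + 124/17·y + 1457/34 = 0 ∩ |DF|² = 961/68]
   → D = (343/34, -57/17)

D = (343/34, -57/17)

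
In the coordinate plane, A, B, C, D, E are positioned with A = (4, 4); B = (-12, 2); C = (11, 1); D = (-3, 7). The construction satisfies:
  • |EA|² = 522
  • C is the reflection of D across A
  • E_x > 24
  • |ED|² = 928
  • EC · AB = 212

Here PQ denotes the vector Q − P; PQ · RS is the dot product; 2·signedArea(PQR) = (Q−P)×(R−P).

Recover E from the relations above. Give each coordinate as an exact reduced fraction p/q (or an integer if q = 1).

1. E_x = 25  [line 16·x + 2·y + -390 = 0 ∩ |ED|² = 928]
2. E_y = -5  [line 16·x + 2·y + -390 = 0 ∩ |ED|² = 928]
   → E = (25, -5)

E = (25, -5)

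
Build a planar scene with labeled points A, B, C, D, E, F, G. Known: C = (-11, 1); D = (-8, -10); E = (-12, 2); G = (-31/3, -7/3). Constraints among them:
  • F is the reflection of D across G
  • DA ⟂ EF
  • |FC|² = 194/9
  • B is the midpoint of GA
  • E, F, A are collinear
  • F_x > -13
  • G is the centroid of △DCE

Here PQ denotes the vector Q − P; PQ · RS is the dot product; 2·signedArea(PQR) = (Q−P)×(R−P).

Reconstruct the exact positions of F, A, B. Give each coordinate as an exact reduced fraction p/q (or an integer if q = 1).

1. F_x = -38/3  [F is the reflection of D across G]
2. F_y = 16/3  [F is the reflection of D across G]
   → F = (-38/3, 16/3)
3. A_x = -124/13  [E, F, A are collinear ∩ DA ⟂ EF]
4. A_y = -134/13  [E, F, A are collinear ∩ DA ⟂ EF]
   → A = (-124/13, -134/13)
5. B_x = -775/78  [B is the midpoint of GA]
6. B_y = -493/78  [B is the midpoint of GA]
   → B = (-775/78, -493/78)

A = (-124/13, -134/13)
B = (-775/78, -493/78)
F = (-38/3, 16/3)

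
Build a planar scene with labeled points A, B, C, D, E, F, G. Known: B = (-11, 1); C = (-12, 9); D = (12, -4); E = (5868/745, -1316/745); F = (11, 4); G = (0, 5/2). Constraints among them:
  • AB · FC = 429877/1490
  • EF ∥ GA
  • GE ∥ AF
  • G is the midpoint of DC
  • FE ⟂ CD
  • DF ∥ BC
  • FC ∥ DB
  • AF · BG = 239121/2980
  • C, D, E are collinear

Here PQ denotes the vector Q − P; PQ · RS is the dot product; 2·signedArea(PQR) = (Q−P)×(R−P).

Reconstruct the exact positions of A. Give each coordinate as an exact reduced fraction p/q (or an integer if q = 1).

1. A_x = 2327/745  [GE ∥ AF ∩ EF ∥ GA]
2. A_y = 12317/1490  [GE ∥ AF ∩ EF ∥ GA]
   → A = (2327/745, 12317/1490)

A = (2327/745, 12317/1490)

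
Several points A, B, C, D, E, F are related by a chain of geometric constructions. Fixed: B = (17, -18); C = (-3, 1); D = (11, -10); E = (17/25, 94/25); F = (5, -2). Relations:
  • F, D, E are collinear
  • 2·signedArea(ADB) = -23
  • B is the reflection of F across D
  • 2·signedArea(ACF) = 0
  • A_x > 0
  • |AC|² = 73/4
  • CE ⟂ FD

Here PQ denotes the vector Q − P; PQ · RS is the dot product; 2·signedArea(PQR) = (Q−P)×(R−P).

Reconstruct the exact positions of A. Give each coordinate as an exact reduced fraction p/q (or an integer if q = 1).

1. A_x = 1  [2·signedArea(ACF) = 0 ∩ 2·signedArea(ADB) = -23]
2. A_y = -1/2  [2·signedArea(ACF) = 0 ∩ 2·signedArea(ADB) = -23]
   → A = (1, -1/2)

A = (1, -1/2)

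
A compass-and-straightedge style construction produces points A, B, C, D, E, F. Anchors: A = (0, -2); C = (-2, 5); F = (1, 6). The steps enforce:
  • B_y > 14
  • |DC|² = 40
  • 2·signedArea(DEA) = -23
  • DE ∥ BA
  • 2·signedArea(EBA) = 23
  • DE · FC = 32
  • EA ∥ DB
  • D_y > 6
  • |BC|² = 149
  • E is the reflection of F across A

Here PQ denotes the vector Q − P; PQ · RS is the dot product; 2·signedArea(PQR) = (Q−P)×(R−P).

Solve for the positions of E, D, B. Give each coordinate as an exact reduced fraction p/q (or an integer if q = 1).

1. E_x = -1  [E is the reflection of F across A]
2. E_y = -10  [E is the reflection of F across A]
   → E = (-1, -10)
3. D_x = 4  [2·signedArea(DEA) = -23 ∩ DE · FC = 32]
4. D_y = 7  [2·signedArea(DEA) = -23 ∩ DE · FC = 32]
   → D = (4, 7)
5. B_x = 5  [DE ∥ BA ∩ EA ∥ DB]
6. B_y = 15  [DE ∥ BA ∩ EA ∥ DB]
   → B = (5, 15)

B = (5, 15)
D = (4, 7)
E = (-1, -10)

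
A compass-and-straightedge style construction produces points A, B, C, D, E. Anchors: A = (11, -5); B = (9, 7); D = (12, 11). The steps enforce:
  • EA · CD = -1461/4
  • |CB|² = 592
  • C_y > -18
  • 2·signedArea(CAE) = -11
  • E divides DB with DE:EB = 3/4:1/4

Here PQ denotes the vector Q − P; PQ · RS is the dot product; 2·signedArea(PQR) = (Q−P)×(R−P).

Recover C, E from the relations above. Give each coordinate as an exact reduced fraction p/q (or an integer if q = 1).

1. E_x = 39/4  [E divides DB with DE:EB = 3/4:1/4]
2. E_y = 8  [E divides DB with DE:EB = 3/4:1/4]
   → E = (39/4, 8)
3. C_x = 13  [2·signedArea(CAE) = -11 ∩ EA · CD = -1461/4]
4. C_y = -17  [2·signedArea(CAE) = -11 ∩ EA · CD = -1461/4]
   → C = (13, -17)

C = (13, -17)
E = (39/4, 8)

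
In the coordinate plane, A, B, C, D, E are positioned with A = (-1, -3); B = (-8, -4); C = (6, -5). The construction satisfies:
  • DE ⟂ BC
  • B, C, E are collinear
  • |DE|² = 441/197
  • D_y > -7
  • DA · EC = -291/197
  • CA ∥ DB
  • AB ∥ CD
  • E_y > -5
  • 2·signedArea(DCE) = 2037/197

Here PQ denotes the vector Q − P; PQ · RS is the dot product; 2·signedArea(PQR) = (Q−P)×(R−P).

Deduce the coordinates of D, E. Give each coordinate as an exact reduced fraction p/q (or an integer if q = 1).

D = (-1, -6)
E = (-176/197, -888/197)

1. D_x = -1  [CA ∥ DB ∩ AB ∥ CD]
2. D_y = -6  [CA ∥ DB ∩ AB ∥ CD]
   → D = (-1, -6)
3. E_x = -176/197  [B, C, E are collinear ∩ DE ⟂ BC]
4. E_y = -888/197  [B, C, E are collinear ∩ DE ⟂ BC]
   → E = (-176/197, -888/197)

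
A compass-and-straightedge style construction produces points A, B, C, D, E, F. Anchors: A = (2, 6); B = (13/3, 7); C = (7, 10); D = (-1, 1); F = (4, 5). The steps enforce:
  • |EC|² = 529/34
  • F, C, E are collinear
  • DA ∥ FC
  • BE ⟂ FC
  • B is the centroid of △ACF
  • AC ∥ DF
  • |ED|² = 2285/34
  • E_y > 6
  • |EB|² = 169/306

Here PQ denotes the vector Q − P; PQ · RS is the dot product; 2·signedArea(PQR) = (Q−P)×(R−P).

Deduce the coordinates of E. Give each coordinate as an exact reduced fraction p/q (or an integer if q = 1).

E = (169/34, 225/34)

1. E_x = 169/34  [F, C, E are collinear ∩ BE ⟂ FC]
2. E_y = 225/34  [F, C, E are collinear ∩ BE ⟂ FC]
   → E = (169/34, 225/34)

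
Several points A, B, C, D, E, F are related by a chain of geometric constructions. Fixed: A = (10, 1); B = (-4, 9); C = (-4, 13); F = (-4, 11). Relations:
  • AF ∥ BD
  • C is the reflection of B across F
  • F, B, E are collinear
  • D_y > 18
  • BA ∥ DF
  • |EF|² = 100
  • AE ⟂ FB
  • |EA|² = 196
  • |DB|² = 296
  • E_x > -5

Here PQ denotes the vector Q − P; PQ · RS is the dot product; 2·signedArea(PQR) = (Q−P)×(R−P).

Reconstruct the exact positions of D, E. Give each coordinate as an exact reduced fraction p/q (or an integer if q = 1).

1. D_x = -18  [BA ∥ DF ∩ AF ∥ BD]
2. D_y = 19  [BA ∥ DF ∩ AF ∥ BD]
   → D = (-18, 19)
3. E_x = -4  [F, B, E are collinear ∩ AE ⟂ FB]
4. E_y = 1  [F, B, E are collinear ∩ AE ⟂ FB]
   → E = (-4, 1)

D = (-18, 19)
E = (-4, 1)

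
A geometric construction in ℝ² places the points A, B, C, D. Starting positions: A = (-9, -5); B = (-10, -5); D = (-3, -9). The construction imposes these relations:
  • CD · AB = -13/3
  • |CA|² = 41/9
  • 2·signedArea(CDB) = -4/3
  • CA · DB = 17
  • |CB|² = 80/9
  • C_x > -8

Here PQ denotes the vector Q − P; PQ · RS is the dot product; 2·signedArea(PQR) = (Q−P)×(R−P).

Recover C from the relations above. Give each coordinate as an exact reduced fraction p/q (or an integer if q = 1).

1. C_x = -22/3  [CA · DB = 17 ∩ 2·signedArea(CDB) = -4/3]
2. C_y = -19/3  [CA · DB = 17 ∩ 2·signedArea(CDB) = -4/3]
   → C = (-22/3, -19/3)

C = (-22/3, -19/3)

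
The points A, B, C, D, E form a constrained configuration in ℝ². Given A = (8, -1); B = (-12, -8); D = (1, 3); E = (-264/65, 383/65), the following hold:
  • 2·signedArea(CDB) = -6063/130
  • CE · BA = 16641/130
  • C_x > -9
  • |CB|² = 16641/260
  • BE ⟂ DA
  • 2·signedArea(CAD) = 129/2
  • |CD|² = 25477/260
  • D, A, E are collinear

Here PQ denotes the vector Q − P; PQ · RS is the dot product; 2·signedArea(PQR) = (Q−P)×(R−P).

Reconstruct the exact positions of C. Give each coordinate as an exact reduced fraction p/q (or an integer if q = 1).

1. C_x = -522/65  [CE · BA = 16641/130 ∩ 2·signedArea(CDB) = -6063/130]
2. C_y = -137/130  [CE · BA = 16641/130 ∩ 2·signedArea(CDB) = -6063/130]
   → C = (-522/65, -137/130)

C = (-522/65, -137/130)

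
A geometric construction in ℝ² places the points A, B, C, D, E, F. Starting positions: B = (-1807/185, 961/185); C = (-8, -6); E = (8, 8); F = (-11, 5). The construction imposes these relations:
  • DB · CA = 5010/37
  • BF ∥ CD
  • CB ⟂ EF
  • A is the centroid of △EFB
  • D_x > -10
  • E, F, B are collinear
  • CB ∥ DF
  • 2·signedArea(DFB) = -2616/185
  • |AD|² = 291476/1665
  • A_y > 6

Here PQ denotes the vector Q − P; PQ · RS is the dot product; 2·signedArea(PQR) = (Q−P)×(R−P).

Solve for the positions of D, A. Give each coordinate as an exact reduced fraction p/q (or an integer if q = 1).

1. D_x = -1708/185  [CB ∥ DF ∩ BF ∥ CD]
2. D_y = -1146/185  [CB ∥ DF ∩ BF ∥ CD]
   → D = (-1708/185, -1146/185)
3. A_x = -2362/555  [A is the centroid of △EFB]
4. A_y = 1122/185  [A is the centroid of △EFB]
   → A = (-2362/555, 1122/185)

A = (-2362/555, 1122/185)
D = (-1708/185, -1146/185)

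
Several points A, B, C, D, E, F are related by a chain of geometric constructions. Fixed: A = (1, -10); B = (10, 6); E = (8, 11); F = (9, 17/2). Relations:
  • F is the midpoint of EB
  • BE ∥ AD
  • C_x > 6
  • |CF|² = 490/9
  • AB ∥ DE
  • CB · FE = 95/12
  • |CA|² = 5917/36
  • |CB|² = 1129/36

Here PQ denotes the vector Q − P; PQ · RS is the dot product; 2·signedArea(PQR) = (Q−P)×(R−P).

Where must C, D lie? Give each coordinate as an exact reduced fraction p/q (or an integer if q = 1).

C = (20/3, 3/2)
D = (-1, -5)

1. C_x = 20/3  [line 1·x + -5/2·y + -35/12 = 0 ∩ |CA|² = 5917/36]
2. C_y = 3/2  [line 1·x + -5/2·y + -35/12 = 0 ∩ |CA|² = 5917/36]
   → C = (20/3, 3/2)
3. D_x = -1  [AB ∥ DE ∩ BE ∥ AD]
4. D_y = -5  [AB ∥ DE ∩ BE ∥ AD]
   → D = (-1, -5)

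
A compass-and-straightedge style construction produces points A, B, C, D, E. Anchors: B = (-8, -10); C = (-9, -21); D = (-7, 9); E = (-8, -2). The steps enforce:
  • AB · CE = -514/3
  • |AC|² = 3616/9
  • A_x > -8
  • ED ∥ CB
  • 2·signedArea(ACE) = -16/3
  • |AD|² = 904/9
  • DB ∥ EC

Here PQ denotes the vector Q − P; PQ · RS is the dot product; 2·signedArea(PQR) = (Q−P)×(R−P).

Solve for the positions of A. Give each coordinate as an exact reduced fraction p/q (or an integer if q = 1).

1. A_x = -23/3  [AB · CE = -514/3 ∩ 2·signedArea(ACE) = -16/3]
2. A_y = -1  [AB · CE = -514/3 ∩ 2·signedArea(ACE) = -16/3]
   → A = (-23/3, -1)

A = (-23/3, -1)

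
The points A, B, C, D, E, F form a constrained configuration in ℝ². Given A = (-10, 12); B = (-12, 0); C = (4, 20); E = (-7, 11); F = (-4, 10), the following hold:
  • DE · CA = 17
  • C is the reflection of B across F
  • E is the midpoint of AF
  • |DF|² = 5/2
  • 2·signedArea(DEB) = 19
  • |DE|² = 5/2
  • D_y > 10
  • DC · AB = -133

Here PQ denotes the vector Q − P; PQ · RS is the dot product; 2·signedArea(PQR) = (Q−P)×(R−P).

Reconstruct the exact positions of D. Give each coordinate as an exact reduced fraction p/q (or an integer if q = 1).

D = (-11/2, 21/2)

1. D_x = -11/2  [DE · CA = 17 ∩ DC · AB = -133]
2. D_y = 21/2  [DE · CA = 17 ∩ DC · AB = -133]
   → D = (-11/2, 21/2)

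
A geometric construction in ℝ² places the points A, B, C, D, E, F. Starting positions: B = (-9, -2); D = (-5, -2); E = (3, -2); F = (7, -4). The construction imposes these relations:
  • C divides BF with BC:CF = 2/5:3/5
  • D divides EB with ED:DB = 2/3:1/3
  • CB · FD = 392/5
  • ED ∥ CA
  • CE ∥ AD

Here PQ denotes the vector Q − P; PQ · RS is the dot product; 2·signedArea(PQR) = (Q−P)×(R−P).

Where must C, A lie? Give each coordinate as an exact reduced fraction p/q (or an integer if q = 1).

1. C_x = -13/5  [C divides BF with BC:CF = 2/5:3/5]
2. C_y = -14/5  [C divides BF with BC:CF = 2/5:3/5]
   → C = (-13/5, -14/5)
3. A_x = -53/5  [CE ∥ AD ∩ ED ∥ CA]
4. A_y = -14/5  [CE ∥ AD ∩ ED ∥ CA]
   → A = (-53/5, -14/5)

A = (-53/5, -14/5)
C = (-13/5, -14/5)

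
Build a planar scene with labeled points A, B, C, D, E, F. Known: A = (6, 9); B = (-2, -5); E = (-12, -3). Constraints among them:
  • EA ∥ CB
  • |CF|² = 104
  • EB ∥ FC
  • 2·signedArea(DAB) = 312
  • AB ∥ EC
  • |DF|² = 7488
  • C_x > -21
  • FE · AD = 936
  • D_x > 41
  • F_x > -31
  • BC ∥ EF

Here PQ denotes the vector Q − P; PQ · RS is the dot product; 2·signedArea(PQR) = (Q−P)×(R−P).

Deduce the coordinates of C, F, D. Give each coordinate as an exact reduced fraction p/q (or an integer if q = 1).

1. C_x = -20  [EA ∥ CB ∩ AB ∥ EC]
2. C_y = -17  [EA ∥ CB ∩ AB ∥ EC]
   → C = (-20, -17)
3. F_x = -30  [EB ∥ FC ∩ BC ∥ EF]
4. F_y = -15  [EB ∥ FC ∩ BC ∥ EF]
   → F = (-30, -15)
5. D_x = 42  [2·signedArea(DAB) = 312 ∩ FE · AD = 936]
6. D_y = 33  [2·signedArea(DAB) = 312 ∩ FE · AD = 936]
   → D = (42, 33)

C = (-20, -17)
D = (42, 33)
F = (-30, -15)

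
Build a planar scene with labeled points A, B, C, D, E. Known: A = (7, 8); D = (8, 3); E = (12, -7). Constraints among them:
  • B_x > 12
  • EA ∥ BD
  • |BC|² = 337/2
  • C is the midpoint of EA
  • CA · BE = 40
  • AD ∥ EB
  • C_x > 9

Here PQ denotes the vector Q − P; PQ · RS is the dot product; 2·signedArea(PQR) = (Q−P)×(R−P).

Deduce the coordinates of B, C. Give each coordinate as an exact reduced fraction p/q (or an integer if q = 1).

B = (13, -12)
C = (19/2, 1/2)

1. B_x = 13  [EA ∥ BD ∩ AD ∥ EB]
2. B_y = -12  [EA ∥ BD ∩ AD ∥ EB]
   → B = (13, -12)
3. C_x = 19/2  [C is the midpoint of EA]
4. C_y = 1/2  [C is the midpoint of EA]
   → C = (19/2, 1/2)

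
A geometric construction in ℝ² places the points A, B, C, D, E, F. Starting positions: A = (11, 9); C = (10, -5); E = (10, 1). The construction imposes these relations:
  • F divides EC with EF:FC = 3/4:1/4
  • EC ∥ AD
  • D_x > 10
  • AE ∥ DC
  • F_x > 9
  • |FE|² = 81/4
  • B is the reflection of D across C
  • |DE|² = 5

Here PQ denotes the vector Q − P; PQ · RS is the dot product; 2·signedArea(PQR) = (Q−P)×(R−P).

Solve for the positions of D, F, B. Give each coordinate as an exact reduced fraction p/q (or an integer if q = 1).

1. D_x = 11  [AE ∥ DC ∩ EC ∥ AD]
2. D_y = 3  [AE ∥ DC ∩ EC ∥ AD]
   → D = (11, 3)
3. F_x = 10  [F divides EC with EF:FC = 3/4:1/4]
4. F_y = -7/2  [F divides EC with EF:FC = 3/4:1/4]
   → F = (10, -7/2)
5. B_x = 9  [B is the reflection of D across C]
6. B_y = -13  [B is the reflection of D across C]
   → B = (9, -13)

B = (9, -13)
D = (11, 3)
F = (10, -7/2)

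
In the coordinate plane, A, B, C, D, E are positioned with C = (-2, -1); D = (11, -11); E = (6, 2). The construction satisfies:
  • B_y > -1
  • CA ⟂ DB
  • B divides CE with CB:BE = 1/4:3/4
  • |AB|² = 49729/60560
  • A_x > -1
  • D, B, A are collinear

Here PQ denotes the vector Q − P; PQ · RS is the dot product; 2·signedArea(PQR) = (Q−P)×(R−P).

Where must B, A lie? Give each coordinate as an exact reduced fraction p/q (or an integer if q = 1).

1. B_x = 0  [B divides CE with CB:BE = 1/4:3/4]
2. B_y = -1/4  [B divides CE with CB:BE = 1/4:3/4]
   → B = (0, -1/4)
3. A_x = -2453/3785  [D, B, A are collinear ∩ CA ⟂ DB]
4. A_y = 1451/3785  [D, B, A are collinear ∩ CA ⟂ DB]
   → A = (-2453/3785, 1451/3785)

A = (-2453/3785, 1451/3785)
B = (0, -1/4)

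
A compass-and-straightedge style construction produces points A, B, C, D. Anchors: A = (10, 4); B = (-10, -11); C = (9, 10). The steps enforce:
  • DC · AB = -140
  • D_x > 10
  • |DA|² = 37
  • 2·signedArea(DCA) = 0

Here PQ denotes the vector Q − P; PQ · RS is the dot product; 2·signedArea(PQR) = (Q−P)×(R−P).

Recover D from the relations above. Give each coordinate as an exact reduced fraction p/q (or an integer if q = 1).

D = (11, -2)

1. D_x = 11  [2·signedArea(DCA) = 0 ∩ DC · AB = -140]
2. D_y = -2  [2·signedArea(DCA) = 0 ∩ DC · AB = -140]
   → D = (11, -2)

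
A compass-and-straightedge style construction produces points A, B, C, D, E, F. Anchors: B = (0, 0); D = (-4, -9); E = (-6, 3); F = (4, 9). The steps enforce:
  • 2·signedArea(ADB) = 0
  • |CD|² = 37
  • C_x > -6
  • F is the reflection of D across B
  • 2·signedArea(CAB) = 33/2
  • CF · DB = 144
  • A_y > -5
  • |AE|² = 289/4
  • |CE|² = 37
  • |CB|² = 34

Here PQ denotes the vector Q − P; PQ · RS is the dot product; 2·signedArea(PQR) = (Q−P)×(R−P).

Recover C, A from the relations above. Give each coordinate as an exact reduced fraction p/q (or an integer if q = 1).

1. C_x = -5  [line -4·x + -9·y + -47 = 0 ∩ |CE|² = 37]
2. C_y = -3  [line -4·x + -9·y + -47 = 0 ∩ |CE|² = 37]
   → C = (-5, -3)
3. A_x = -2  [2·signedArea(CAB) = 33/2 ∩ 2·signedArea(ADB) = 0]
4. A_y = -9/2  [2·signedArea(CAB) = 33/2 ∩ 2·signedArea(ADB) = 0]
   → A = (-2, -9/2)

A = (-2, -9/2)
C = (-5, -3)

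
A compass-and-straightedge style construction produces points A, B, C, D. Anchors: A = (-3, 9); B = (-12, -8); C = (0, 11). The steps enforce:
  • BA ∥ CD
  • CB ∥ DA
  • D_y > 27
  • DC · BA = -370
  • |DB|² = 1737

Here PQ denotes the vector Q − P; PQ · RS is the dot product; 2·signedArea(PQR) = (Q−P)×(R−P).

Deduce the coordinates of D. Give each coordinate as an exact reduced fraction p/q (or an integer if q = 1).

D = (9, 28)

1. D_x = 9  [CB ∥ DA ∩ BA ∥ CD]
2. D_y = 28  [CB ∥ DA ∩ BA ∥ CD]
   → D = (9, 28)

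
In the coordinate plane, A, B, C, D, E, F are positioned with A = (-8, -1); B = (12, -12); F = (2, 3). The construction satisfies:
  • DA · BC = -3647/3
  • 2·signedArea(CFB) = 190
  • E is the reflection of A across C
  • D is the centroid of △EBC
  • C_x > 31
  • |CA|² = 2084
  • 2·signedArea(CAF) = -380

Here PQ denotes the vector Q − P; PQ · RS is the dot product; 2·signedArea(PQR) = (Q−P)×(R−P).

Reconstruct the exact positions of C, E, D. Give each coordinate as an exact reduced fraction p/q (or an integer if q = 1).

1. C_x = 32  [2·signedArea(CAF) = -380 ∩ 2·signedArea(CFB) = 190]
2. C_y = -23  [2·signedArea(CAF) = -380 ∩ 2·signedArea(CFB) = 190]
   → C = (32, -23)
3. E_x = 72  [E is the reflection of A across C]
4. E_y = -45  [E is the reflection of A across C]
   → E = (72, -45)
5. D_x = 116/3  [D is the centroid of △EBC]
6. D_y = -80/3  [D is the centroid of △EBC]
   → D = (116/3, -80/3)

C = (32, -23)
D = (116/3, -80/3)
E = (72, -45)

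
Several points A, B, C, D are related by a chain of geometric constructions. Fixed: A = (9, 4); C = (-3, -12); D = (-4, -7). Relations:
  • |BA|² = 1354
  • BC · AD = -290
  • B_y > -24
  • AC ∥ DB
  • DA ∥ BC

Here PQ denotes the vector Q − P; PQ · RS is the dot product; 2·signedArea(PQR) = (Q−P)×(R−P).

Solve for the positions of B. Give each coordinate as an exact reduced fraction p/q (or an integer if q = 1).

B = (-16, -23)

1. B_x = -16  [DA ∥ BC ∩ AC ∥ DB]
2. B_y = -23  [DA ∥ BC ∩ AC ∥ DB]
   → B = (-16, -23)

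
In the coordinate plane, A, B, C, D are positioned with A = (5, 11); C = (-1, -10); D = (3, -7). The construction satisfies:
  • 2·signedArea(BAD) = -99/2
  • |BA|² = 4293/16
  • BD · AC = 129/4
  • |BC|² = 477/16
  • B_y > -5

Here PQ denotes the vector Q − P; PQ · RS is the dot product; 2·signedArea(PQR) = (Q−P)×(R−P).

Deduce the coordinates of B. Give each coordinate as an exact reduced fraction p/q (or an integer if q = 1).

B = (1/2, -19/4)

1. B_x = 1/2  [BD · AC = 129/4 ∩ 2·signedArea(BAD) = -99/2]
2. B_y = -19/4  [BD · AC = 129/4 ∩ 2·signedArea(BAD) = -99/2]
   → B = (1/2, -19/4)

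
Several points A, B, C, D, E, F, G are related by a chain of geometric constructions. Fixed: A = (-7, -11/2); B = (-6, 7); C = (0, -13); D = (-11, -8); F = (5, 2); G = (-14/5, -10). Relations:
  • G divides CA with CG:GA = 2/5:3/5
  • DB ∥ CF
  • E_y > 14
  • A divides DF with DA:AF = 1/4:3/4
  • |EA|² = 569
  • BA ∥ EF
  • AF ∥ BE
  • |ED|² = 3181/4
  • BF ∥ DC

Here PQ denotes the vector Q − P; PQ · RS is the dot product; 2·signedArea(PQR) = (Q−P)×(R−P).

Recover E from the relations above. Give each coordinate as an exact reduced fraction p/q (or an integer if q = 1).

1. E_x = 6  [BA ∥ EF ∩ AF ∥ BE]
2. E_y = 29/2  [BA ∥ EF ∩ AF ∥ BE]
   → E = (6, 29/2)

E = (6, 29/2)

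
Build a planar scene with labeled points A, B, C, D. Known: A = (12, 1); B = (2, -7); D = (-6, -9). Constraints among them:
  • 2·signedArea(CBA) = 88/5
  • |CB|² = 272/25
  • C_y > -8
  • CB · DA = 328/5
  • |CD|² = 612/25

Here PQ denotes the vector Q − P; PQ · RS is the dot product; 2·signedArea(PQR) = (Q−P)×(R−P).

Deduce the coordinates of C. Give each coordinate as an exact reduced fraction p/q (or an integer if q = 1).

C = (-6/5, -39/5)

1. C_x = -6/5  [CB · DA = 328/5 ∩ 2·signedArea(CBA) = 88/5]
2. C_y = -39/5  [CB · DA = 328/5 ∩ 2·signedArea(CBA) = 88/5]
   → C = (-6/5, -39/5)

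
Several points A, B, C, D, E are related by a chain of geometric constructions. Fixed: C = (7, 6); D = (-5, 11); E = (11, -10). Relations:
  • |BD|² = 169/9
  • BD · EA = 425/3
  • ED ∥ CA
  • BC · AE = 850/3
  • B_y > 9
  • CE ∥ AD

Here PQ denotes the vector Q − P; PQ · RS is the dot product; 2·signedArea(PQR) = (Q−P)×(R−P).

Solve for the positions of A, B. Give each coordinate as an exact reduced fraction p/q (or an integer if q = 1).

1. A_x = -9  [CE ∥ AD ∩ ED ∥ CA]
2. A_y = 27  [CE ∥ AD ∩ ED ∥ CA]
   → A = (-9, 27)
3. B_x = -1  [line -20·x + 37·y + -1096/3 = 0 ∩ |BD|² = 169/9]
4. B_y = 28/3  [line -20·x + 37·y + -1096/3 = 0 ∩ |BD|² = 169/9]
   → B = (-1, 28/3)

A = (-9, 27)
B = (-1, 28/3)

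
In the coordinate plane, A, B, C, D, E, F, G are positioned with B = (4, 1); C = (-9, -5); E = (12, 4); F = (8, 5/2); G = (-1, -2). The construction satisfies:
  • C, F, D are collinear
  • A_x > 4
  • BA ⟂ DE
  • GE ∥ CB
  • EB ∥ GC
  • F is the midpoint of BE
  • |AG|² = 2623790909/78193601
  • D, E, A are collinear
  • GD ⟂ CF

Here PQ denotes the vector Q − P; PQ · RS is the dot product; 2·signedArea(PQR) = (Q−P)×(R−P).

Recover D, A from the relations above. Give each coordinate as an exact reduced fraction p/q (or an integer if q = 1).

A = (1615464322/390968005, 268454776/390968005)
D = (-1651/1381, -2150/1381)

1. D_x = -1651/1381  [C, F, D are collinear ∩ GD ⟂ CF]
2. D_y = -2150/1381  [C, F, D are collinear ∩ GD ⟂ CF]
   → D = (-1651/1381, -2150/1381)
3. A_x = 1615464322/390968005  [D, E, A are collinear ∩ BA ⟂ DE]
4. A_y = 268454776/390968005  [D, E, A are collinear ∩ BA ⟂ DE]
   → A = (1615464322/390968005, 268454776/390968005)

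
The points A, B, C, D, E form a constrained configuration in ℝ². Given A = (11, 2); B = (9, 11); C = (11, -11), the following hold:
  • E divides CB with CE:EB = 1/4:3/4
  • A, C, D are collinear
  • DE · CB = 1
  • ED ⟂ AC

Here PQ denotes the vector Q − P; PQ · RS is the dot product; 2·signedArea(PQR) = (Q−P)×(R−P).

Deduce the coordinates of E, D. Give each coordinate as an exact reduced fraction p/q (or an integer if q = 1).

1. E_x = 21/2  [E divides CB with CE:EB = 1/4:3/4]
2. E_y = -11/2  [E divides CB with CE:EB = 1/4:3/4]
   → E = (21/2, -11/2)
3. D_x = 11  [A, C, D are collinear ∩ ED ⟂ AC]
4. D_y = -11/2  [A, C, D are collinear ∩ ED ⟂ AC]
   → D = (11, -11/2)

D = (11, -11/2)
E = (21/2, -11/2)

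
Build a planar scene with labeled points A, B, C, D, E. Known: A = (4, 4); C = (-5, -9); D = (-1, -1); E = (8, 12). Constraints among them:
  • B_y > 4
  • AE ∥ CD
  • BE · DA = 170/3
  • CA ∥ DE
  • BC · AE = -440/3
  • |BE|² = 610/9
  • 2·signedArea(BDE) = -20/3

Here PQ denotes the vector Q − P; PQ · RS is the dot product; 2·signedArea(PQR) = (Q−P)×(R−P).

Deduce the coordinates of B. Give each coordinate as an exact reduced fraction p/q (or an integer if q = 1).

1. B_x = 11/3  [2·signedArea(BDE) = -20/3 ∩ BC · AE = -440/3]
2. B_y = 5  [2·signedArea(BDE) = -20/3 ∩ BC · AE = -440/3]
   → B = (11/3, 5)

B = (11/3, 5)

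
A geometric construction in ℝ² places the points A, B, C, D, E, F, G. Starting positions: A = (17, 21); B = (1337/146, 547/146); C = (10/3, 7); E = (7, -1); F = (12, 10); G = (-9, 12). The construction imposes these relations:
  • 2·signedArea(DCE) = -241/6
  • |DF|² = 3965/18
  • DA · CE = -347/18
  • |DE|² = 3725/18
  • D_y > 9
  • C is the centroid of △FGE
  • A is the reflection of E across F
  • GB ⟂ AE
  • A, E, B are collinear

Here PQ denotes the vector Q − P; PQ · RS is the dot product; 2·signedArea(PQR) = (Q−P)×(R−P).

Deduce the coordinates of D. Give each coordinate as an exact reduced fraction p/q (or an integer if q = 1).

D = (-17/6, 19/2)

1. D_x = -17/6  [2·signedArea(DCE) = -241/6 ∩ DA · CE = -347/18]
2. D_y = 19/2  [2·signedArea(DCE) = -241/6 ∩ DA · CE = -347/18]
   → D = (-17/6, 19/2)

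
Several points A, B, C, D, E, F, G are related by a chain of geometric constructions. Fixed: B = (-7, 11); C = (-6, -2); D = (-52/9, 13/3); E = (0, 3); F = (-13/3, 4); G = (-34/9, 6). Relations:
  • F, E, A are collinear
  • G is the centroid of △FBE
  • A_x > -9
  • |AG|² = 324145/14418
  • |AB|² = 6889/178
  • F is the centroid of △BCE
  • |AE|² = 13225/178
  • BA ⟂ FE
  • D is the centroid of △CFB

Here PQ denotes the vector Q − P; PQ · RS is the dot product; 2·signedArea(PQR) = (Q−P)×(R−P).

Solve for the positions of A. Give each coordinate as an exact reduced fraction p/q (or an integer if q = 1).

1. A_x = -1495/178  [F, E, A are collinear ∩ BA ⟂ FE]
2. A_y = 879/178  [F, E, A are collinear ∩ BA ⟂ FE]
   → A = (-1495/178, 879/178)

A = (-1495/178, 879/178)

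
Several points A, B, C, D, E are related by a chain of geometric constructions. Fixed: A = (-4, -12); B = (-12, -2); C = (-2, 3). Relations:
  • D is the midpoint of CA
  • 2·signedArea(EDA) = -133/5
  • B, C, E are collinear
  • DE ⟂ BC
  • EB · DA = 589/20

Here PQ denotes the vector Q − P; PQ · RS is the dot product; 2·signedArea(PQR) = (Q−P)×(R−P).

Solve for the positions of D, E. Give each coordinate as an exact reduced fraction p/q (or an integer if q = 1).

D = (-3, -9/2)
E = (-29/5, 11/10)

1. D_x = -3  [D is the midpoint of CA]
2. D_y = -9/2  [D is the midpoint of CA]
   → D = (-3, -9/2)
3. E_x = -29/5  [B, C, E are collinear ∩ DE ⟂ BC]
4. E_y = 11/10  [B, C, E are collinear ∩ DE ⟂ BC]
   → E = (-29/5, 11/10)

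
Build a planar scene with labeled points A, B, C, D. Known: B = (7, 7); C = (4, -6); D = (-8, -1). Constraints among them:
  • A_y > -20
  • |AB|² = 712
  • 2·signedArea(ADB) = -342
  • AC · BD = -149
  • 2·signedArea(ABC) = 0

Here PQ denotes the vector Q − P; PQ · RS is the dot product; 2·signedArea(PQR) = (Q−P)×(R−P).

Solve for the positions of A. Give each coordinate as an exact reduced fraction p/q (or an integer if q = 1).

1. A_x = 1  [2·signedArea(ABC) = 0 ∩ 2·signedArea(ADB) = -342]
2. A_y = -19  [2·signedArea(ABC) = 0 ∩ 2·signedArea(ADB) = -342]
   → A = (1, -19)

A = (1, -19)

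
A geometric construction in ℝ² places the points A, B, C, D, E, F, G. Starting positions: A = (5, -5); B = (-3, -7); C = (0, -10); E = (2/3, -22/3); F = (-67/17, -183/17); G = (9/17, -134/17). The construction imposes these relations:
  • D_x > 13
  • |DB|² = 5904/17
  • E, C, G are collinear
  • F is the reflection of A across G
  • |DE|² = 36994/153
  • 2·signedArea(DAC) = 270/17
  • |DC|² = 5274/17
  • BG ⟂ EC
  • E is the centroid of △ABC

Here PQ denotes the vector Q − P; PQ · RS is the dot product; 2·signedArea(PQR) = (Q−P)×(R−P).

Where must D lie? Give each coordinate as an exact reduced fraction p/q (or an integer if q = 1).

D = (237/17, 13/17)

1. D_x = 237/17  [line 5·x + -5·y + -1120/17 = 0 ∩ |DB|² = 5904/17]
2. D_y = 13/17  [line 5·x + -5·y + -1120/17 = 0 ∩ |DB|² = 5904/17]
   → D = (237/17, 13/17)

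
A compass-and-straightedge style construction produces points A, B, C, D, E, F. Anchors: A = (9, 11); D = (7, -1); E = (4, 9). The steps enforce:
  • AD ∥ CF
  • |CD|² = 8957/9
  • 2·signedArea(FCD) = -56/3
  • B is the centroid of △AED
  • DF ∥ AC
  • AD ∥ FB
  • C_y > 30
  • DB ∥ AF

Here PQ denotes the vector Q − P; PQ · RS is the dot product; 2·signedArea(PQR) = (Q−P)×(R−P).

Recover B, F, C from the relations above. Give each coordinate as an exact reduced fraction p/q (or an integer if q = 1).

B = (20/3, 19/3)
C = (32/3, 91/3)
F = (26/3, 55/3)

1. B_x = 20/3  [B is the centroid of △AED]
2. B_y = 19/3  [B is the centroid of △AED]
   → B = (20/3, 19/3)
3. F_x = 26/3  [AD ∥ FB ∩ DB ∥ AF]
4. F_y = 55/3  [AD ∥ FB ∩ DB ∥ AF]
   → F = (26/3, 55/3)
5. C_x = 32/3  [AD ∥ CF ∩ DF ∥ AC]
6. C_y = 91/3  [AD ∥ CF ∩ DF ∥ AC]
   → C = (32/3, 91/3)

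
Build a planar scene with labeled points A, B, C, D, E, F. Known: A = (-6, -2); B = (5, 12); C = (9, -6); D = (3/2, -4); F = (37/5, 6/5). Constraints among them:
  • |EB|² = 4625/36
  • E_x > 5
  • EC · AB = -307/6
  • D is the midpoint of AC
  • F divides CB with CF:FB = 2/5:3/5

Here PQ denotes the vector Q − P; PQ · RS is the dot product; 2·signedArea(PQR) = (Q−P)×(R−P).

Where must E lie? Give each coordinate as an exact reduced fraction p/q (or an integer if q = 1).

E = (31/6, 2/3)

1. E_x = 31/6  [line -11·x + -14·y + 397/6 = 0 ∩ |EB|² = 4625/36]
2. E_y = 2/3  [line -11·x + -14·y + 397/6 = 0 ∩ |EB|² = 4625/36]
   → E = (31/6, 2/3)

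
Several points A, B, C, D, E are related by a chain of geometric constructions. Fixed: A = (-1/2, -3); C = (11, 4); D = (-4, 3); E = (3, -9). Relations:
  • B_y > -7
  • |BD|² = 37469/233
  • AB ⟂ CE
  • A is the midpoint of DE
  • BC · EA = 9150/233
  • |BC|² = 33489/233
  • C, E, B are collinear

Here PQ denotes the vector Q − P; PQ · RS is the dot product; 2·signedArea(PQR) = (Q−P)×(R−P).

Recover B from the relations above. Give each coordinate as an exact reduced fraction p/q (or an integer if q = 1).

B = (1099/233, -1447/233)

1. B_x = 1099/233  [C, E, B are collinear ∩ AB ⟂ CE]
2. B_y = -1447/233  [C, E, B are collinear ∩ AB ⟂ CE]
   → B = (1099/233, -1447/233)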